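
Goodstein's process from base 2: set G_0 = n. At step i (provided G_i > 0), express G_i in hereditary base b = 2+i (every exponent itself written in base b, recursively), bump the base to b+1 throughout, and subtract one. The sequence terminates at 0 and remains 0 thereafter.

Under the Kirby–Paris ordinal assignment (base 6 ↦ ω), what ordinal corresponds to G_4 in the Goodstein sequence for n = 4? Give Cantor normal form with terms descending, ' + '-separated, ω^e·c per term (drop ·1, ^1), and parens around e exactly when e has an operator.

ω^2·2 + ω + 5

step 0: 4 = 2^2; sub 3 for 2: 3^3; = 27; G_1 = 27−1 = 26
step 1: 26 = 2·3^2 + 2·3 + 2; sub 4 for 3: 2·4^2 + 2·4 + 2; = 42; G_2 = 42−1 = 41
step 2: 41 = 2·4^2 + 2·4 + 1; sub 5 for 4: 2·5^2 + 2·5 + 1; = 61; G_3 = 61−1 = 60
step 3: 60 = 2·5^2 + 2·5; sub 6 for 5: 2·6^2 + 2·6; = 84; G_4 = 84−1 = 83
step 4: 83 = 2·6^2 + 6 + 5; sub 7 for 6: 2·7^2 + 7 + 5; = 110; G_5 = 110−1 = 109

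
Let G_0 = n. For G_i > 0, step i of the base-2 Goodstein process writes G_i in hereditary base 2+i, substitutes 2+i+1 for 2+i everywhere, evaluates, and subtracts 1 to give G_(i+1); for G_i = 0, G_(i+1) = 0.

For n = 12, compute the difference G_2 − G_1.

base 2: 12 = 2^(2 + 1) + 2^2; at 3: 3^(3 + 1) + 3^3 = 108; next = 107
base 3: 107 = 3^(3 + 1) + 2·3^2 + 2·3 + 2; at 4: 4^(4 + 1) + 2·4^2 + 2·4 + 2 = 1066; next = 1065

958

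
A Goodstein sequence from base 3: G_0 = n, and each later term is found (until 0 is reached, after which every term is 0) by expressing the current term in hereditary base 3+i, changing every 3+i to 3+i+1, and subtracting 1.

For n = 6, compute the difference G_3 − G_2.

0

G_0=6  [base 3] 2·3  →[3↦4]→  2·4 = 8  −1 ⇒ G_1=7
G_1=7  [base 4] 4 + 3  →[4↦5]→  5 + 3 = 8  −1 ⇒ G_2=7
G_2=7  [base 5] 5 + 2  →[5↦6]→  6 + 2 = 8  −1 ⇒ G_3=7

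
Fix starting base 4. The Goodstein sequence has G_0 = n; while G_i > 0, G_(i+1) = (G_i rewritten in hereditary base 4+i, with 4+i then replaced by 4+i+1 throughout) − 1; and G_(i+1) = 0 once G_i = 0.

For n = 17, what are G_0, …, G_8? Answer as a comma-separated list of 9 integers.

17, 25, 35, 39, 43, 47, 51, 55, 59

[0] 17 ≡ 4^2 + 1 (base 4). Lift 5: 26. −1: 25.
[1] 25 ≡ 5^2 (base 5). Lift 6: 36. −1: 35.
[2] 35 ≡ 5·6 + 5 (base 6). Lift 7: 40. −1: 39.
[3] 39 ≡ 5·7 + 4 (base 7). Lift 8: 44. −1: 43.
[4] 43 ≡ 5·8 + 3 (base 8). Lift 9: 48. −1: 47.
[5] 47 ≡ 5·9 + 2 (base 9). Lift 10: 52. −1: 51.
[6] 51 ≡ 5·10 + 1 (base 10). Lift 11: 56. −1: 55.
[7] 55 ≡ 5·11 (base 11). Lift 12: 60. −1: 59.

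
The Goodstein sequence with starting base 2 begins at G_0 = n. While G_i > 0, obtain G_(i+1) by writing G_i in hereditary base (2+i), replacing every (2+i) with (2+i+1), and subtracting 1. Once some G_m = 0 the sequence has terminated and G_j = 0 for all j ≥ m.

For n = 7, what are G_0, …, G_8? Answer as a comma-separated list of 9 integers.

7, 30, 259, 3127, 46657, 823543, 16777215, 37665879, 77777775

base 2: 7 = 2^2 + 2 + 1; at 3: 3^3 + 3 + 1 = 31; next = 30
base 3: 30 = 3^3 + 3; at 4: 4^4 + 4 = 260; next = 259
base 4: 259 = 4^4 + 3; at 5: 5^5 + 3 = 3128; next = 3127
base 5: 3127 = 5^5 + 2; at 6: 6^6 + 2 = 46658; next = 46657
base 6: 46657 = 6^6 + 1; at 7: 7^7 + 1 = 823544; next = 823543
base 7: 823543 = 7^7; at 8: 8^8 = 16777216; next = 16777215
base 8: 16777215 = 7·8^7 + 7·8^6 + 7·8^5 + 7·8^4 + 7·8^3 + 7·8^2 + 7·8 + 7; at 9: 7·9^7 + 7·9^6 + 7·9^5 + 7·9^4 + 7·9^3 + 7·9^2 + 7·9 + 7 = 37665880; next = 37665879
base 9: 37665879 = 7·9^7 + 7·9^6 + 7·9^5 + 7·9^4 + 7·9^3 + 7·9^2 + 7·9 + 6; at 10: 7·10^7 + 7·10^6 + 7·10^5 + 7·10^4 + 7·10^3 + 7·10^2 + 7·10 + 6 = 77777776; next = 77777775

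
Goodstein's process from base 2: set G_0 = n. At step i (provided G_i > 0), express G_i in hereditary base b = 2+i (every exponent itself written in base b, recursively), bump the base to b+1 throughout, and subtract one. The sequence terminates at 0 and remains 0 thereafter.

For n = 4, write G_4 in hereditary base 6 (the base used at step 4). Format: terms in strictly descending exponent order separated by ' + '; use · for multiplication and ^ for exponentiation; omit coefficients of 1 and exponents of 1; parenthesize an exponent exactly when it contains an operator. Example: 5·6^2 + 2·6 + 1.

G_0 = 4. HB_2(4) = 2^2. Bump = 27. G_1 = 26.
G_1 = 26. HB_3(26) = 2·3^2 + 2·3 + 2. Bump = 42. G_2 = 41.
G_2 = 41. HB_4(41) = 2·4^2 + 2·4 + 1. Bump = 61. G_3 = 60.
G_3 = 60. HB_5(60) = 2·5^2 + 2·5. Bump = 84. G_4 = 83.

2·6^2 + 6 + 5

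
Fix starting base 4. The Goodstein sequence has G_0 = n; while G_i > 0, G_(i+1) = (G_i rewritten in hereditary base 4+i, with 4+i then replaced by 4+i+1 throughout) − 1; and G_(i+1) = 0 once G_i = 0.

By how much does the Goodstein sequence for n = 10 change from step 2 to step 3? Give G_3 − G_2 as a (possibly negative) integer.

1

(0) 10|_4 = 2·4 + 2 ↦ 2·5 + 2|_5 = 12 ⇒ 11
(1) 11|_5 = 2·5 + 1 ↦ 2·6 + 1|_6 = 13 ⇒ 12
(2) 12|_6 = 2·6 ↦ 2·7|_7 = 14 ⇒ 13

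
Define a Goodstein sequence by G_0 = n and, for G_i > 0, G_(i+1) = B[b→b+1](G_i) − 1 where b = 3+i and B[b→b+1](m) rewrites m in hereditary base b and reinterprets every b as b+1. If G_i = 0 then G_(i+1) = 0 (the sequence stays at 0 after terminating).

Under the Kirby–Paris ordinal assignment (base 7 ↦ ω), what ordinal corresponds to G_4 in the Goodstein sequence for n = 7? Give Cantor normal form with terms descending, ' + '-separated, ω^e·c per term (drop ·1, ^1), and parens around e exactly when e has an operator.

G_0 = 7. HB_3(7) = 2·3 + 1. Bump = 9. G_1 = 8.
G_1 = 8. HB_4(8) = 2·4. Bump = 10. G_2 = 9.
G_2 = 9. HB_5(9) = 5 + 4. Bump = 10. G_3 = 9.
G_3 = 9. HB_6(9) = 6 + 3. Bump = 10. G_4 = 9.
G_4 = 9. HB_7(9) = 7 + 2. Bump = 10. G_5 = 9.

ω + 2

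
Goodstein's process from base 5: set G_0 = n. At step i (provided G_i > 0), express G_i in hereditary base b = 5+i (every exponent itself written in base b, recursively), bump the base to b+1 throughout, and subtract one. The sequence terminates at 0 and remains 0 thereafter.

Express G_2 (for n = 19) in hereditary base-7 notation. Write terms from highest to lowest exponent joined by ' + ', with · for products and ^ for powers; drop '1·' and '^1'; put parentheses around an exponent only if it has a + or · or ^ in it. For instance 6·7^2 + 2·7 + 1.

19 —HB5→ 3·5 + 4 —bump→ 3·6 + 4 = 22 —(−1)→ 21
21 —HB6→ 3·6 + 3 —bump→ 3·7 + 3 = 24 —(−1)→ 23
23 —HB7→ 3·7 + 2 —bump→ 3·8 + 2 = 26 —(−1)→ 25

3·7 + 2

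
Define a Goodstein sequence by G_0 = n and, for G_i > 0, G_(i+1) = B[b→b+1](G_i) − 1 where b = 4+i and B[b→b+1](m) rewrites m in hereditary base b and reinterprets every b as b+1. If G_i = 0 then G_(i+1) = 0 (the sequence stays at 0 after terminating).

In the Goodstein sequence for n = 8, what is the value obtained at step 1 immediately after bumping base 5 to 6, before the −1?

base 4: 8 = 2·4; at 5: 2·5 = 10; next = 9
base 5: 9 = 5 + 4; at 6: 6 + 4 = 10; next = 9

10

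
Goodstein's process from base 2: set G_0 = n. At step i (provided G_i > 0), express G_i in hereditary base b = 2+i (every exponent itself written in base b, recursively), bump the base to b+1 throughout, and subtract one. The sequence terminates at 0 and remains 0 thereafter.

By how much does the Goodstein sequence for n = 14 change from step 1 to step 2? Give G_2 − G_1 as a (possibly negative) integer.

i=0: 14 = 2^(2 + 1) + 2^2 + 2 (b=2); 2→3: 3^(3 + 1) + 3^3 + 3 = 111; 111−1 = 110
i=1: 110 = 3^(3 + 1) + 3^3 + 2 (b=3); 3→4: 4^(4 + 1) + 4^4 + 2 = 1282; 1282−1 = 1281

1171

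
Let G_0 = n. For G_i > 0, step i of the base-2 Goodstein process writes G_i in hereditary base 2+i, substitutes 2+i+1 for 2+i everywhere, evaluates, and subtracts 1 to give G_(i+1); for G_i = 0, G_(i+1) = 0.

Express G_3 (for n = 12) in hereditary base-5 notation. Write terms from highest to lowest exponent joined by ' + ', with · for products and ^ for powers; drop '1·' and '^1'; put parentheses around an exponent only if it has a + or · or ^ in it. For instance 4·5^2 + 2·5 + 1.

base 2: 12 = 2^(2 + 1) + 2^2; at 3: 3^(3 + 1) + 3^3 = 108; next = 107
base 3: 107 = 3^(3 + 1) + 2·3^2 + 2·3 + 2; at 4: 4^(4 + 1) + 2·4^2 + 2·4 + 2 = 1066; next = 1065
base 4: 1065 = 4^(4 + 1) + 2·4^2 + 2·4 + 1; at 5: 5^(5 + 1) + 2·5^2 + 2·5 + 1 = 15686; next = 15685
base 5: 15685 = 5^(5 + 1) + 2·5^2 + 2·5; at 6: 6^(6 + 1) + 2·6^2 + 2·6 = 280020; next = 280019

5^(5 + 1) + 2·5^2 + 2·5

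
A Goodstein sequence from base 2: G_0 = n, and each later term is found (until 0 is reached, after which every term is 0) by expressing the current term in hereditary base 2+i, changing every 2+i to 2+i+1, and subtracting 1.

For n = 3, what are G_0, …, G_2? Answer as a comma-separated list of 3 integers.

[0] 3 ≡ 2 + 1 (base 2). Lift 3: 4. −1: 3.
[1] 3 ≡ 3 (base 3). Lift 4: 4. −1: 3.

3, 3, 3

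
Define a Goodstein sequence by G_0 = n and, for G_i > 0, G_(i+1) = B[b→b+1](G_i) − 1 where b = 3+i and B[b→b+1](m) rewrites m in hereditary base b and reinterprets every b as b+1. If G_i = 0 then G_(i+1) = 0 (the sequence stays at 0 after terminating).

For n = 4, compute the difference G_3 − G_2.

-1

base 3: 4 = 3 + 1; at 4: 4 + 1 = 5; next = 4
base 4: 4 = 4; at 5: 5 = 5; next = 4
base 5: 4 = 4; at 6: 4 = 4; next = 3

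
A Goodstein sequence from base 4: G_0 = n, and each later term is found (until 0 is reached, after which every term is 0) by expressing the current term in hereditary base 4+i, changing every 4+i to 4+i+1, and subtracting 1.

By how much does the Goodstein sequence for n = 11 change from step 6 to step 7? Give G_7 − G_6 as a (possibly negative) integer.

G_0=11  [base 4] 2·4 + 3  →[4↦5]→  2·5 + 3 = 13  −1 ⇒ G_1=12
G_1=12  [base 5] 2·5 + 2  →[5↦6]→  2·6 + 2 = 14  −1 ⇒ G_2=13
G_2=13  [base 6] 2·6 + 1  →[6↦7]→  2·7 + 1 = 15  −1 ⇒ G_3=14
G_3=14  [base 7] 2·7  →[7↦8]→  2·8 = 16  −1 ⇒ G_4=15
G_4=15  [base 8] 8 + 7  →[8↦9]→  9 + 7 = 16  −1 ⇒ G_5=15
G_5=15  [base 9] 9 + 6  →[9↦10]→  10 + 6 = 16  −1 ⇒ G_6=15
G_6=15  [base 10] 10 + 5  →[10↦11]→  11 + 5 = 16  −1 ⇒ G_7=15

0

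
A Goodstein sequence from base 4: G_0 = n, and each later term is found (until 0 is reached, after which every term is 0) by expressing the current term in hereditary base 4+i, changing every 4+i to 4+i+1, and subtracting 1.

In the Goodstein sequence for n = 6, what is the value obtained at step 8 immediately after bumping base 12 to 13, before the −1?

1

base 4: 6 = 4 + 2; at 5: 5 + 2 = 7; next = 6
base 5: 6 = 5 + 1; at 6: 6 + 1 = 7; next = 6
base 6: 6 = 6; at 7: 7 = 7; next = 6
base 7: 6 = 6; at 8: 6 = 6; next = 5
base 8: 5 = 5; at 9: 5 = 5; next = 4
base 9: 4 = 4; at 10: 4 = 4; next = 3
base 10: 3 = 3; at 11: 3 = 3; next = 2
base 11: 2 = 2; at 12: 2 = 2; next = 1
base 12: 1 = 1; at 13: 1 = 1; next = 0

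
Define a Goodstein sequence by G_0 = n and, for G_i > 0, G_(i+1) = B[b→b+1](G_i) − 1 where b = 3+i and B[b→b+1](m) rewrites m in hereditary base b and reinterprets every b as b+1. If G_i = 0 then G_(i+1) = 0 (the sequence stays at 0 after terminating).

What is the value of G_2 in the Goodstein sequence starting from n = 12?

27

(0) 12|_3 = 3^2 + 3 ↦ 4^2 + 4|_4 = 20 ⇒ 19
(1) 19|_4 = 4^2 + 3 ↦ 5^2 + 3|_5 = 28 ⇒ 27
(2) 27|_5 = 5^2 + 2 ↦ 6^2 + 2|_6 = 38 ⇒ 37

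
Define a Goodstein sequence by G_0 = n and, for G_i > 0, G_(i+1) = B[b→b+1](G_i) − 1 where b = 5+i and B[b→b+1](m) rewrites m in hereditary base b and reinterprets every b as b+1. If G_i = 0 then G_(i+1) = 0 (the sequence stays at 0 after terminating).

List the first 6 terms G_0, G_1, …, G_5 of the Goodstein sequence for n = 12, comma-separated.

12, 13, 14, 15, 15, 15

G_0=12  [base 5] 2·5 + 2  →[5↦6]→  2·6 + 2 = 14  −1 ⇒ G_1=13
G_1=13  [base 6] 2·6 + 1  →[6↦7]→  2·7 + 1 = 15  −1 ⇒ G_2=14
G_2=14  [base 7] 2·7  →[7↦8]→  2·8 = 16  −1 ⇒ G_3=15
G_3=15  [base 8] 8 + 7  →[8↦9]→  9 + 7 = 16  −1 ⇒ G_4=15
G_4=15  [base 9] 9 + 6  →[9↦10]→  10 + 6 = 16  −1 ⇒ G_5=15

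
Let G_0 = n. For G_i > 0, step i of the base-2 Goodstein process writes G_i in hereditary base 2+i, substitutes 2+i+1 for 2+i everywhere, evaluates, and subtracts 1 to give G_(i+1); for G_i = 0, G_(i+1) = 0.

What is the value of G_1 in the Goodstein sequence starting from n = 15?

(0) 15|_2 = 2^(2 + 1) + 2^2 + 2 + 1 ↦ 3^(3 + 1) + 3^3 + 3 + 1|_3 = 112 ⇒ 111
(1) 111|_3 = 3^(3 + 1) + 3^3 + 3 ↦ 4^(4 + 1) + 4^4 + 4|_4 = 1284 ⇒ 1283

111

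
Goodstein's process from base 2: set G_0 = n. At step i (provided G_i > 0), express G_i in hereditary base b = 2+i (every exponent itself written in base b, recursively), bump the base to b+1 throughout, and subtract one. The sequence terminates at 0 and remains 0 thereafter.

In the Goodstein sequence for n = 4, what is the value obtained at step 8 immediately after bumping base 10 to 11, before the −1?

G_0=4  [base 2] 2^2  →[2↦3]→  3^3 = 27  −1 ⇒ G_1=26
G_1=26  [base 3] 2·3^2 + 2·3 + 2  →[3↦4]→  2·4^2 + 2·4 + 2 = 42  −1 ⇒ G_2=41
G_2=41  [base 4] 2·4^2 + 2·4 + 1  →[4↦5]→  2·5^2 + 2·5 + 1 = 61  −1 ⇒ G_3=60
G_3=60  [base 5] 2·5^2 + 2·5  →[5↦6]→  2·6^2 + 2·6 = 84  −1 ⇒ G_4=83
G_4=83  [base 6] 2·6^2 + 6 + 5  →[6↦7]→  2·7^2 + 7 + 5 = 110  −1 ⇒ G_5=109
G_5=109  [base 7] 2·7^2 + 7 + 4  →[7↦8]→  2·8^2 + 8 + 4 = 140  −1 ⇒ G_6=139
G_6=139  [base 8] 2·8^2 + 8 + 3  →[8↦9]→  2·9^2 + 9 + 3 = 174  −1 ⇒ G_7=173
G_7=173  [base 9] 2·9^2 + 9 + 2  →[9↦10]→  2·10^2 + 10 + 2 = 212  −1 ⇒ G_8=211
G_8=211  [base 10] 2·10^2 + 10 + 1  →[10↦11]→  2·11^2 + 11 + 1 = 254  −1 ⇒ G_9=253

254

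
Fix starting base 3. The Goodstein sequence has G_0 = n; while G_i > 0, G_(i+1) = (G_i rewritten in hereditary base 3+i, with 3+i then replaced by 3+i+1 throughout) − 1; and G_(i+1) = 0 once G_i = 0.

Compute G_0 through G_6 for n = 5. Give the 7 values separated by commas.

5, 5, 5, 5, 4, 3, 2

5 —HB3→ 3 + 2 —bump→ 4 + 2 = 6 —(−1)→ 5
5 —HB4→ 4 + 1 —bump→ 5 + 1 = 6 —(−1)→ 5
5 —HB5→ 5 —bump→ 6 = 6 —(−1)→ 5
5 —HB6→ 5 —bump→ 5 = 5 —(−1)→ 4
4 —HB7→ 4 —bump→ 4 = 4 —(−1)→ 3
3 —HB8→ 3 —bump→ 3 = 3 —(−1)→ 2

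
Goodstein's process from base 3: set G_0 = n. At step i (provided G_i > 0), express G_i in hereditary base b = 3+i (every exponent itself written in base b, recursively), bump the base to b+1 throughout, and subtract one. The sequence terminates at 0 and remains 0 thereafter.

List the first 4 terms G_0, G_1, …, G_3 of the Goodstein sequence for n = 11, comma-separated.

11, 17, 25, 35

(0) 11|_3 = 3^2 + 2 ↦ 4^2 + 2|_4 = 18 ⇒ 17
(1) 17|_4 = 4^2 + 1 ↦ 5^2 + 1|_5 = 26 ⇒ 25
(2) 25|_5 = 5^2 ↦ 6^2|_6 = 36 ⇒ 35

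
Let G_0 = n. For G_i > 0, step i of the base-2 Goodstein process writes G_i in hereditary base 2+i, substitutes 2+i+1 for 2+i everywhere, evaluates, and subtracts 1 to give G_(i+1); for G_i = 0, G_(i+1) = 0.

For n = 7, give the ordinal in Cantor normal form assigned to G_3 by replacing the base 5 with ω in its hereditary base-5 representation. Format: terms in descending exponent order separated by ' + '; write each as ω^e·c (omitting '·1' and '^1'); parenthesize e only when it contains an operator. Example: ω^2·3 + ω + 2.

G_0 = 7. HB_2(7) = 2^2 + 2 + 1. Bump = 31. G_1 = 30.
G_1 = 30. HB_3(30) = 3^3 + 3. Bump = 260. G_2 = 259.
G_2 = 259. HB_4(259) = 4^4 + 3. Bump = 3128. G_3 = 3127.
G_3 = 3127. HB_5(3127) = 5^5 + 2. Bump = 46658. G_4 = 46657.

ω^ω + 2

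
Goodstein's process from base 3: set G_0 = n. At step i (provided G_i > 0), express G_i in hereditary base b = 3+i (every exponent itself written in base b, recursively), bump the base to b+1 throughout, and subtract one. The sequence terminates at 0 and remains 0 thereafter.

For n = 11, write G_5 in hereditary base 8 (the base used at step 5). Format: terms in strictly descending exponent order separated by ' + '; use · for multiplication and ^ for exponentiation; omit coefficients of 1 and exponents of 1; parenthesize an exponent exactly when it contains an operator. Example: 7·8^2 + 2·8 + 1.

step 0: 11 = 3^2 + 2; sub 4 for 3: 4^2 + 2; = 18; G_1 = 18−1 = 17
step 1: 17 = 4^2 + 1; sub 5 for 4: 5^2 + 1; = 26; G_2 = 26−1 = 25
step 2: 25 = 5^2; sub 6 for 5: 6^2; = 36; G_3 = 36−1 = 35
step 3: 35 = 5·6 + 5; sub 7 for 6: 5·7 + 5; = 40; G_4 = 40−1 = 39
step 4: 39 = 5·7 + 4; sub 8 for 7: 5·8 + 4; = 44; G_5 = 44−1 = 43

5·8 + 3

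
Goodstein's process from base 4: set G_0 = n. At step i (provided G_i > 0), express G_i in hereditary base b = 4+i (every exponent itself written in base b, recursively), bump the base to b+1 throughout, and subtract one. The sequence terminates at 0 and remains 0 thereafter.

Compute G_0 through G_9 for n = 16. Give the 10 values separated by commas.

base 4: 16 = 4^2; at 5: 5^2 = 25; next = 24
base 5: 24 = 4·5 + 4; at 6: 4·6 + 4 = 28; next = 27
base 6: 27 = 4·6 + 3; at 7: 4·7 + 3 = 31; next = 30
base 7: 30 = 4·7 + 2; at 8: 4·8 + 2 = 34; next = 33
base 8: 33 = 4·8 + 1; at 9: 4·9 + 1 = 37; next = 36
base 9: 36 = 4·9; at 10: 4·10 = 40; next = 39
base 10: 39 = 3·10 + 9; at 11: 3·11 + 9 = 42; next = 41
base 11: 41 = 3·11 + 8; at 12: 3·12 + 8 = 44; next = 43
base 12: 43 = 3·12 + 7; at 13: 3·13 + 7 = 46; next = 45

16, 24, 27, 30, 33, 36, 39, 41, 43, 45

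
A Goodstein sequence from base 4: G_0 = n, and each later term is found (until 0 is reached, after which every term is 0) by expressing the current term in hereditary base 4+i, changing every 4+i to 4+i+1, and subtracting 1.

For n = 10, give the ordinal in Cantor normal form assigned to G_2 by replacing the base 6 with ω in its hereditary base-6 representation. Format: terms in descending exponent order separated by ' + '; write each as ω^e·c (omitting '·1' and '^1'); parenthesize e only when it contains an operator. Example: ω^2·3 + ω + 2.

ω·2

G_0 = 10. HB_4(10) = 2·4 + 2. Bump = 12. G_1 = 11.
G_1 = 11. HB_5(11) = 2·5 + 1. Bump = 13. G_2 = 12.
G_2 = 12. HB_6(12) = 2·6. Bump = 14. G_3 = 13.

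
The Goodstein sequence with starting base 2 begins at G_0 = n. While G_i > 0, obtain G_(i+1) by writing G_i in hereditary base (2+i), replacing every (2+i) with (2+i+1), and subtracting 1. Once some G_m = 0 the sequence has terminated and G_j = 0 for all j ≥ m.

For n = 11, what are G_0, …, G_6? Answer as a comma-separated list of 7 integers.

11, 84, 1027, 15627, 279937, 5764801, 134217727

step 0: 11 = 2^(2 + 1) + 2 + 1; sub 3 for 2: 3^(3 + 1) + 3 + 1; = 85; G_1 = 85−1 = 84
step 1: 84 = 3^(3 + 1) + 3; sub 4 for 3: 4^(4 + 1) + 4; = 1028; G_2 = 1028−1 = 1027
step 2: 1027 = 4^(4 + 1) + 3; sub 5 for 4: 5^(5 + 1) + 3; = 15628; G_3 = 15628−1 = 15627
step 3: 15627 = 5^(5 + 1) + 2; sub 6 for 5: 6^(6 + 1) + 2; = 279938; G_4 = 279938−1 = 279937
step 4: 279937 = 6^(6 + 1) + 1; sub 7 for 6: 7^(7 + 1) + 1; = 5764802; G_5 = 5764802−1 = 5764801
step 5: 5764801 = 7^(7 + 1); sub 8 for 7: 8^(8 + 1); = 134217728; G_6 = 134217728−1 = 134217727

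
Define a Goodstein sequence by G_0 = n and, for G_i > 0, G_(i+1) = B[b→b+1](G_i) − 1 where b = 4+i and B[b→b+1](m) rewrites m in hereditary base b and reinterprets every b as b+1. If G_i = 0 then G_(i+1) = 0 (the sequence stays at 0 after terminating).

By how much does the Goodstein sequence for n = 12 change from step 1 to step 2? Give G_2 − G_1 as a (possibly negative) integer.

step 0: 12 = 3·4; sub 5 for 4: 3·5; = 15; G_1 = 15−1 = 14
step 1: 14 = 2·5 + 4; sub 6 for 5: 2·6 + 4; = 16; G_2 = 16−1 = 15

1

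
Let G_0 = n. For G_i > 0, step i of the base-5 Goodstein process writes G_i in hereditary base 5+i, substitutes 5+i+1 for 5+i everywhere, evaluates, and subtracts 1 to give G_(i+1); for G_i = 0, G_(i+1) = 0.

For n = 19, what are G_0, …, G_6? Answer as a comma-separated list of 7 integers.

19, 21, 23, 25, 27, 29, 30

i=0: 19 = 3·5 + 4 (b=5); 5→6: 3·6 + 4 = 22; 22−1 = 21
i=1: 21 = 3·6 + 3 (b=6); 6→7: 3·7 + 3 = 24; 24−1 = 23
i=2: 23 = 3·7 + 2 (b=7); 7→8: 3·8 + 2 = 26; 26−1 = 25
i=3: 25 = 3·8 + 1 (b=8); 8→9: 3·9 + 1 = 28; 28−1 = 27
i=4: 27 = 3·9 (b=9); 9→10: 3·10 = 30; 30−1 = 29
i=5: 29 = 2·10 + 9 (b=10); 10→11: 2·11 + 9 = 31; 31−1 = 30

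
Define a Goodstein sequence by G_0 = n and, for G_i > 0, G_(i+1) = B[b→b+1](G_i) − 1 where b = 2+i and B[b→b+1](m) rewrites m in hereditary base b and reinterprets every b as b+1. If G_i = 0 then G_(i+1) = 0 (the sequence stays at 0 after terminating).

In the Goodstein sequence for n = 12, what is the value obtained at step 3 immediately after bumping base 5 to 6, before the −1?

[0] 12 ≡ 2^(2 + 1) + 2^2 (base 2). Lift 3: 108. −1: 107.
[1] 107 ≡ 3^(3 + 1) + 2·3^2 + 2·3 + 2 (base 3). Lift 4: 1066. −1: 1065.
[2] 1065 ≡ 4^(4 + 1) + 2·4^2 + 2·4 + 1 (base 4). Lift 5: 15686. −1: 15685.

280020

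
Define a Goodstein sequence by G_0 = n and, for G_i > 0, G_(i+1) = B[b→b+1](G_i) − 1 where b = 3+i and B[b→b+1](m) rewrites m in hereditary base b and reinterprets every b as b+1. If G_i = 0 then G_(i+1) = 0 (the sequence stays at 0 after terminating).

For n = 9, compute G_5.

i=0: 9 = 3^2 (b=3); 3→4: 4^2 = 16; 16−1 = 15
i=1: 15 = 3·4 + 3 (b=4); 4→5: 3·5 + 3 = 18; 18−1 = 17
i=2: 17 = 3·5 + 2 (b=5); 5→6: 3·6 + 2 = 20; 20−1 = 19
i=3: 19 = 3·6 + 1 (b=6); 6→7: 3·7 + 1 = 22; 22−1 = 21
i=4: 21 = 3·7 (b=7); 7→8: 3·8 = 24; 24−1 = 23
i=5: 23 = 2·8 + 7 (b=8); 8→9: 2·9 + 7 = 25; 25−1 = 24

23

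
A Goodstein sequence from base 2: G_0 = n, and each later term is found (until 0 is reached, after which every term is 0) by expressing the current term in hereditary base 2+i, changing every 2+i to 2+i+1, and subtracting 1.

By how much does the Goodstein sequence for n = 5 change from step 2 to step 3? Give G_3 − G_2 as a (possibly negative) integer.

212

(0) 5|_2 = 2^2 + 1 ↦ 3^3 + 1|_3 = 28 ⇒ 27
(1) 27|_3 = 3^3 ↦ 4^4|_4 = 256 ⇒ 255
(2) 255|_4 = 3·4^3 + 3·4^2 + 3·4 + 3 ↦ 3·5^3 + 3·5^2 + 3·5 + 3|_5 = 468 ⇒ 467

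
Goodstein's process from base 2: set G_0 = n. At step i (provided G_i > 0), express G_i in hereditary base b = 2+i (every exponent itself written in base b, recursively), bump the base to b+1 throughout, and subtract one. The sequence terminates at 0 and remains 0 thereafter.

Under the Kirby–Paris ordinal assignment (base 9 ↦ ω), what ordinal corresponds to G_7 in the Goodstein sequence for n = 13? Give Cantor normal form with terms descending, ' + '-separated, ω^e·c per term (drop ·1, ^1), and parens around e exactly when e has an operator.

base 2: 13 = 2^(2 + 1) + 2^2 + 1; at 3: 3^(3 + 1) + 3^3 + 1 = 109; next = 108
base 3: 108 = 3^(3 + 1) + 3^3; at 4: 4^(4 + 1) + 4^4 = 1280; next = 1279
base 4: 1279 = 4^(4 + 1) + 3·4^3 + 3·4^2 + 3·4 + 3; at 5: 5^(5 + 1) + 3·5^3 + 3·5^2 + 3·5 + 3 = 16093; next = 16092
base 5: 16092 = 5^(5 + 1) + 3·5^3 + 3·5^2 + 3·5 + 2; at 6: 6^(6 + 1) + 3·6^3 + 3·6^2 + 3·6 + 2 = 280712; next = 280711
base 6: 280711 = 6^(6 + 1) + 3·6^3 + 3·6^2 + 3·6 + 1; at 7: 7^(7 + 1) + 3·7^3 + 3·7^2 + 3·7 + 1 = 5765999; next = 5765998
base 7: 5765998 = 7^(7 + 1) + 3·7^3 + 3·7^2 + 3·7; at 8: 8^(8 + 1) + 3·8^3 + 3·8^2 + 3·8 = 134219480; next = 134219479
base 8: 134219479 = 8^(8 + 1) + 3·8^3 + 3·8^2 + 2·8 + 7; at 9: 9^(9 + 1) + 3·9^3 + 3·9^2 + 2·9 + 7 = 3486786856; next = 3486786855
base 9: 3486786855 = 9^(9 + 1) + 3·9^3 + 3·9^2 + 2·9 + 6; at 10: 10^(10 + 1) + 3·10^3 + 3·10^2 + 2·10 + 6 = 100000003326; next = 100000003325

ω^(ω + 1) + ω^3·3 + ω^2·3 + ω·2 + 6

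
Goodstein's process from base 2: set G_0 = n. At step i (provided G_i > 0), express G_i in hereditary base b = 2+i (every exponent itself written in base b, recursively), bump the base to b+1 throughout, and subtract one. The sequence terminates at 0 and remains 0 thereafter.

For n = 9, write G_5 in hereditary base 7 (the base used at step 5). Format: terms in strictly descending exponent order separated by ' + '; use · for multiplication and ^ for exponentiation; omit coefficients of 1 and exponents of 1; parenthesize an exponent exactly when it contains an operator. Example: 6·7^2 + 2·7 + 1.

G_0=9  [base 2] 2^(2 + 1) + 1  →[2↦3]→  3^(3 + 1) + 1 = 82  −1 ⇒ G_1=81
G_1=81  [base 3] 3^(3 + 1)  →[3↦4]→  4^(4 + 1) = 1024  −1 ⇒ G_2=1023
G_2=1023  [base 4] 3·4^4 + 3·4^3 + 3·4^2 + 3·4 + 3  →[4↦5]→  3·5^5 + 3·5^3 + 3·5^2 + 3·5 + 3 = 9843  −1 ⇒ G_3=9842
G_3=9842  [base 5] 3·5^5 + 3·5^3 + 3·5^2 + 3·5 + 2  →[5↦6]→  3·6^6 + 3·6^3 + 3·6^2 + 3·6 + 2 = 140744  −1 ⇒ G_4=140743
G_4=140743  [base 6] 3·6^6 + 3·6^3 + 3·6^2 + 3·6 + 1  →[6↦7]→  3·7^7 + 3·7^3 + 3·7^2 + 3·7 + 1 = 2471827  −1 ⇒ G_5=2471826
G_5=2471826  [base 7] 3·7^7 + 3·7^3 + 3·7^2 + 3·7  →[7↦8]→  3·8^8 + 3·8^3 + 3·8^2 + 3·8 = 50333400  −1 ⇒ G_6=50333399

3·7^7 + 3·7^3 + 3·7^2 + 3·7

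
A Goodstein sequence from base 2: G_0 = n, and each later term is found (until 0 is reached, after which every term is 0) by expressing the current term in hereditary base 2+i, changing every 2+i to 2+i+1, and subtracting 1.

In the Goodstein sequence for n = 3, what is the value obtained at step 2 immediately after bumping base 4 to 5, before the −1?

i=0: 3 = 2 + 1 (b=2); 2→3: 3 + 1 = 4; 4−1 = 3
i=1: 3 = 3 (b=3); 3→4: 4 = 4; 4−1 = 3
i=2: 3 = 3 (b=4); 4→5: 3 = 3; 3−1 = 2

3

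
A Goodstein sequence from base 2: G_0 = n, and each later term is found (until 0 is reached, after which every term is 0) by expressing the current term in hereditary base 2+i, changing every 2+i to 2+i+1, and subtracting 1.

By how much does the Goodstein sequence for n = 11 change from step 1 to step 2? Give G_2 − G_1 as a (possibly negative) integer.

943

i=0: 11 = 2^(2 + 1) + 2 + 1 (b=2); 2→3: 3^(3 + 1) + 3 + 1 = 85; 85−1 = 84
i=1: 84 = 3^(3 + 1) + 3 (b=3); 3→4: 4^(4 + 1) + 4 = 1028; 1028−1 = 1027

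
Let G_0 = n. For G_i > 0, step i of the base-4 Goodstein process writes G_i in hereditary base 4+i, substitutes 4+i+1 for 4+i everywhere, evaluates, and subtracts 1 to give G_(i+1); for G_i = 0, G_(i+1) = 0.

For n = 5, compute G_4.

step 0: 5 = 4 + 1; sub 5 for 4: 5 + 1; = 6; G_1 = 6−1 = 5
step 1: 5 = 5; sub 6 for 5: 6; = 6; G_2 = 6−1 = 5
step 2: 5 = 5; sub 7 for 6: 5; = 5; G_3 = 5−1 = 4
step 3: 4 = 4; sub 8 for 7: 4; = 4; G_4 = 4−1 = 3
step 4: 3 = 3; sub 9 for 8: 3; = 3; G_5 = 3−1 = 2

3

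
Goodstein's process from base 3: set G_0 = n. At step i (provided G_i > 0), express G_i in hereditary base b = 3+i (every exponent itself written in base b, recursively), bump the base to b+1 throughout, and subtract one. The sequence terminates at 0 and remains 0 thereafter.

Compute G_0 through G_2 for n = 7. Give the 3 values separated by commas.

step 0: 7 = 2·3 + 1; sub 4 for 3: 2·4 + 1; = 9; G_1 = 9−1 = 8
step 1: 8 = 2·4; sub 5 for 4: 2·5; = 10; G_2 = 10−1 = 9

7, 8, 9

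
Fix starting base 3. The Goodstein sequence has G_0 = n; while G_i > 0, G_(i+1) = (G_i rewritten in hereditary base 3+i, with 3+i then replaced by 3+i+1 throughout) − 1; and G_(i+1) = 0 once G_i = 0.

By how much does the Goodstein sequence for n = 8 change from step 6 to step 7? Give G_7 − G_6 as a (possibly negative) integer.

G_0 = 8. HB_3(8) = 2·3 + 2. Bump = 10. G_1 = 9.
G_1 = 9. HB_4(9) = 2·4 + 1. Bump = 11. G_2 = 10.
G_2 = 10. HB_5(10) = 2·5. Bump = 12. G_3 = 11.
G_3 = 11. HB_6(11) = 6 + 5. Bump = 12. G_4 = 11.
G_4 = 11. HB_7(11) = 7 + 4. Bump = 12. G_5 = 11.
G_5 = 11. HB_8(11) = 8 + 3. Bump = 12. G_6 = 11.
G_6 = 11. HB_9(11) = 9 + 2. Bump = 12. G_7 = 11.

0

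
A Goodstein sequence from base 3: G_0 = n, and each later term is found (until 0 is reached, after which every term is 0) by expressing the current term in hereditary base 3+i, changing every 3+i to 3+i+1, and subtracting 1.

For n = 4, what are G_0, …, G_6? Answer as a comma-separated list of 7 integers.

4, 4, 4, 3, 2, 1, 0

base 3: 4 = 3 + 1; at 4: 4 + 1 = 5; next = 4
base 4: 4 = 4; at 5: 5 = 5; next = 4
base 5: 4 = 4; at 6: 4 = 4; next = 3
base 6: 3 = 3; at 7: 3 = 3; next = 2
base 7: 2 = 2; at 8: 2 = 2; next = 1
base 8: 1 = 1; at 9: 1 = 1; next = 0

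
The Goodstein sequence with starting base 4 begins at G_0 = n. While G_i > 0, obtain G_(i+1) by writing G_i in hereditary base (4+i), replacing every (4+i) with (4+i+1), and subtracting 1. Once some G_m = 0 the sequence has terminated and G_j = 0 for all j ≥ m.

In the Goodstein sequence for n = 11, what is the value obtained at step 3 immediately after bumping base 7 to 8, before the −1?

base 4: 11 = 2·4 + 3; at 5: 2·5 + 3 = 13; next = 12
base 5: 12 = 2·5 + 2; at 6: 2·6 + 2 = 14; next = 13
base 6: 13 = 2·6 + 1; at 7: 2·7 + 1 = 15; next = 14

16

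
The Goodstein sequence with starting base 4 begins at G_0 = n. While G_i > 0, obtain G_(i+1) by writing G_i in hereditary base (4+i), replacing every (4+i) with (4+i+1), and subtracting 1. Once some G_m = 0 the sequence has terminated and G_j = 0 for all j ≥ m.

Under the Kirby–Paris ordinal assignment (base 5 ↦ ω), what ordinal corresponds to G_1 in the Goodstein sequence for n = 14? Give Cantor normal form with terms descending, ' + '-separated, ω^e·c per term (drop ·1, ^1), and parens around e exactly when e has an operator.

14 —HB4→ 3·4 + 2 —bump→ 3·5 + 2 = 17 —(−1)→ 16
16 —HB5→ 3·5 + 1 —bump→ 3·6 + 1 = 19 —(−1)→ 18

ω·3 + 1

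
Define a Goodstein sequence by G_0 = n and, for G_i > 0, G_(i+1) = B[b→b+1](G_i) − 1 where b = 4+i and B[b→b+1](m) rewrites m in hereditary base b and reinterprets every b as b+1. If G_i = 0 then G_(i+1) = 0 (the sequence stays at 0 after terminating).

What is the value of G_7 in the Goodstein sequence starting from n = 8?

8

8 —HB4→ 2·4 —bump→ 2·5 = 10 —(−1)→ 9
9 —HB5→ 5 + 4 —bump→ 6 + 4 = 10 —(−1)→ 9
9 —HB6→ 6 + 3 —bump→ 7 + 3 = 10 —(−1)→ 9
9 —HB7→ 7 + 2 —bump→ 8 + 2 = 10 —(−1)→ 9
9 —HB8→ 8 + 1 —bump→ 9 + 1 = 10 —(−1)→ 9
9 —HB9→ 9 —bump→ 10 = 10 —(−1)→ 9
9 —HB10→ 9 —bump→ 9 = 9 —(−1)→ 8
8 —HB11→ 8 —bump→ 8 = 8 —(−1)→ 7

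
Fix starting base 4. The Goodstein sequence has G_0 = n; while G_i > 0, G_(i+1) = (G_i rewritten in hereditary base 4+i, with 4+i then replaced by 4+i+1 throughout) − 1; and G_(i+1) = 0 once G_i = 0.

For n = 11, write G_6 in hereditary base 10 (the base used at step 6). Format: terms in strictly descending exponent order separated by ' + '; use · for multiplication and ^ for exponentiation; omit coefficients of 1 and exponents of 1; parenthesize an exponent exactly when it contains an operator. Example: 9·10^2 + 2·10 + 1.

i=0: 11 = 2·4 + 3 (b=4); 4→5: 2·5 + 3 = 13; 13−1 = 12
i=1: 12 = 2·5 + 2 (b=5); 5→6: 2·6 + 2 = 14; 14−1 = 13
i=2: 13 = 2·6 + 1 (b=6); 6→7: 2·7 + 1 = 15; 15−1 = 14
i=3: 14 = 2·7 (b=7); 7→8: 2·8 = 16; 16−1 = 15
i=4: 15 = 8 + 7 (b=8); 8→9: 9 + 7 = 16; 16−1 = 15
i=5: 15 = 9 + 6 (b=9); 9→10: 10 + 6 = 16; 16−1 = 15
i=6: 15 = 10 + 5 (b=10); 10→11: 11 + 5 = 16; 16−1 = 15

10 + 5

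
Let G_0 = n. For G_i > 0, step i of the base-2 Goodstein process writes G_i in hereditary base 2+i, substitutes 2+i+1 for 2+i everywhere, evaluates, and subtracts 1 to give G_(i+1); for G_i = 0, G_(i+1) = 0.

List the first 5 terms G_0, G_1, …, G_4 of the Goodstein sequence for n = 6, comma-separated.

[0] 6 ≡ 2^2 + 2 (base 2). Lift 3: 30. −1: 29.
[1] 29 ≡ 3^3 + 2 (base 3). Lift 4: 258. −1: 257.
[2] 257 ≡ 4^4 + 1 (base 4). Lift 5: 3126. −1: 3125.
[3] 3125 ≡ 5^5 (base 5). Lift 6: 46656. −1: 46655.

6, 29, 257, 3125, 46655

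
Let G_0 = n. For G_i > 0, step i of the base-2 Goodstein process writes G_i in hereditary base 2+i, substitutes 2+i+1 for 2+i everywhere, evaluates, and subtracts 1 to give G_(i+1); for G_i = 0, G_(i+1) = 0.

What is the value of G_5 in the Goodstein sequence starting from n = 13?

5765998

(0) 13|_2 = 2^(2 + 1) + 2^2 + 1 ↦ 3^(3 + 1) + 3^3 + 1|_3 = 109 ⇒ 108
(1) 108|_3 = 3^(3 + 1) + 3^3 ↦ 4^(4 + 1) + 4^4|_4 = 1280 ⇒ 1279
(2) 1279|_4 = 4^(4 + 1) + 3·4^3 + 3·4^2 + 3·4 + 3 ↦ 5^(5 + 1) + 3·5^3 + 3·5^2 + 3·5 + 3|_5 = 16093 ⇒ 16092
(3) 16092|_5 = 5^(5 + 1) + 3·5^3 + 3·5^2 + 3·5 + 2 ↦ 6^(6 + 1) + 3·6^3 + 3·6^2 + 3·6 + 2|_6 = 280712 ⇒ 280711
(4) 280711|_6 = 6^(6 + 1) + 3·6^3 + 3·6^2 + 3·6 + 1 ↦ 7^(7 + 1) + 3·7^3 + 3·7^2 + 3·7 + 1|_7 = 5765999 ⇒ 5765998
(5) 5765998|_7 = 7^(7 + 1) + 3·7^3 + 3·7^2 + 3·7 ↦ 8^(8 + 1) + 3·8^3 + 3·8^2 + 3·8|_8 = 134219480 ⇒ 134219479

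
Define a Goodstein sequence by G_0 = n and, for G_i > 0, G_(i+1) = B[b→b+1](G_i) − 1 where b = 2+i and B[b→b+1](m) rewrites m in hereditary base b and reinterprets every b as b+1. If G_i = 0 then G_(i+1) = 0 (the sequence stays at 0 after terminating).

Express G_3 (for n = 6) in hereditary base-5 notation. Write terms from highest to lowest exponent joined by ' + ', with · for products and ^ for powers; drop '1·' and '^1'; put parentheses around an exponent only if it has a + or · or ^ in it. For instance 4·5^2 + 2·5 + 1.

G_0 = 6. HB_2(6) = 2^2 + 2. Bump = 30. G_1 = 29.
G_1 = 29. HB_3(29) = 3^3 + 2. Bump = 258. G_2 = 257.
G_2 = 257. HB_4(257) = 4^4 + 1. Bump = 3126. G_3 = 3125.
G_3 = 3125. HB_5(3125) = 5^5. Bump = 46656. G_4 = 46655.

5^5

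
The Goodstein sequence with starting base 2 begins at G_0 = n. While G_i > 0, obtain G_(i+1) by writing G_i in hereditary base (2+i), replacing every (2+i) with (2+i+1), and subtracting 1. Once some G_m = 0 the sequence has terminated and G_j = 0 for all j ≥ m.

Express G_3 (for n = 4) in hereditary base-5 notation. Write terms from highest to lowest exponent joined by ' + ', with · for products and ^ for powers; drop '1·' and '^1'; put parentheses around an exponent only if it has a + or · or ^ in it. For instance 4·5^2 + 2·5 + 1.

2·5^2 + 2·5

(0) 4|_2 = 2^2 ↦ 3^3|_3 = 27 ⇒ 26
(1) 26|_3 = 2·3^2 + 2·3 + 2 ↦ 2·4^2 + 2·4 + 2|_4 = 42 ⇒ 41
(2) 41|_4 = 2·4^2 + 2·4 + 1 ↦ 2·5^2 + 2·5 + 1|_5 = 61 ⇒ 60
(3) 60|_5 = 2·5^2 + 2·5 ↦ 2·6^2 + 2·6|_6 = 84 ⇒ 83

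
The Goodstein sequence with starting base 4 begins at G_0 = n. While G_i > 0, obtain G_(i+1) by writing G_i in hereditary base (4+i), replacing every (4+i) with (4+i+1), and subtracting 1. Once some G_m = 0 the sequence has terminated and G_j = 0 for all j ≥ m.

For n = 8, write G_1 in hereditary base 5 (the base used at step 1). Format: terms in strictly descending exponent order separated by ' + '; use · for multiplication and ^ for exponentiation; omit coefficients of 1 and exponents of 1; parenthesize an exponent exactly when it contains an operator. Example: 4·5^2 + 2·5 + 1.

G_0=8  [base 4] 2·4  →[4↦5]→  2·5 = 10  −1 ⇒ G_1=9
G_1=9  [base 5] 5 + 4  →[5↦6]→  6 + 4 = 10  −1 ⇒ G_2=9

5 + 4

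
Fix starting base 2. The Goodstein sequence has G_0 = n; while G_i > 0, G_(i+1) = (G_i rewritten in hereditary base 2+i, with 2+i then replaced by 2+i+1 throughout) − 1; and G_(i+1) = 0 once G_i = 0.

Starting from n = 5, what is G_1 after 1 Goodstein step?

step 0: 5 = 2^2 + 1; sub 3 for 2: 3^3 + 1; = 28; G_1 = 28−1 = 27
step 1: 27 = 3^3; sub 4 for 3: 4^4; = 256; G_2 = 256−1 = 255

27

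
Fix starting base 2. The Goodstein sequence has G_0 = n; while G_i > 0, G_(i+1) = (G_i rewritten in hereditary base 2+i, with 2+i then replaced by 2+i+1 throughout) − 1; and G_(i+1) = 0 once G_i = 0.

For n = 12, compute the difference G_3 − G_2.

14620

step 0: 12 = 2^(2 + 1) + 2^2; sub 3 for 2: 3^(3 + 1) + 3^3; = 108; G_1 = 108−1 = 107
step 1: 107 = 3^(3 + 1) + 2·3^2 + 2·3 + 2; sub 4 for 3: 4^(4 + 1) + 2·4^2 + 2·4 + 2; = 1066; G_2 = 1066−1 = 1065
step 2: 1065 = 4^(4 + 1) + 2·4^2 + 2·4 + 1; sub 5 for 4: 5^(5 + 1) + 2·5^2 + 2·5 + 1; = 15686; G_3 = 15686−1 = 15685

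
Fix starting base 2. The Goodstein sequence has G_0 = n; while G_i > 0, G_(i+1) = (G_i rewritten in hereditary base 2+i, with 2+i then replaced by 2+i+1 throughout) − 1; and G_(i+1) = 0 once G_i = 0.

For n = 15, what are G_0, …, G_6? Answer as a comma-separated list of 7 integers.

15, 111, 1283, 18752, 326593, 6588344, 150994943

G_0 = 15. HB_2(15) = 2^(2 + 1) + 2^2 + 2 + 1. Bump = 112. G_1 = 111.
G_1 = 111. HB_3(111) = 3^(3 + 1) + 3^3 + 3. Bump = 1284. G_2 = 1283.
G_2 = 1283. HB_4(1283) = 4^(4 + 1) + 4^4 + 3. Bump = 18753. G_3 = 18752.
G_3 = 18752. HB_5(18752) = 5^(5 + 1) + 5^5 + 2. Bump = 326594. G_4 = 326593.
G_4 = 326593. HB_6(326593) = 6^(6 + 1) + 6^6 + 1. Bump = 6588345. G_5 = 6588344.
G_5 = 6588344. HB_7(6588344) = 7^(7 + 1) + 7^7. Bump = 150994944. G_6 = 150994943.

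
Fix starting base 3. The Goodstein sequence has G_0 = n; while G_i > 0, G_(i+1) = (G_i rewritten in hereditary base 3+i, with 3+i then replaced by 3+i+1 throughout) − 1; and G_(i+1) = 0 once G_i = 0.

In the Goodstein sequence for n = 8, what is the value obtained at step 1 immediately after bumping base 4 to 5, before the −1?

11

[0] 8 ≡ 2·3 + 2 (base 3). Lift 4: 10. −1: 9.
[1] 9 ≡ 2·4 + 1 (base 4). Lift 5: 11. −1: 10.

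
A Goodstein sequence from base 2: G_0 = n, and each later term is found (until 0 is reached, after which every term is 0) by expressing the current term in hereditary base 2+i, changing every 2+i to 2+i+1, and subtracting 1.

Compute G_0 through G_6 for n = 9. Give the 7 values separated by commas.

9, 81, 1023, 9842, 140743, 2471826, 50333399

[0] 9 ≡ 2^(2 + 1) + 1 (base 2). Lift 3: 82. −1: 81.
[1] 81 ≡ 3^(3 + 1) (base 3). Lift 4: 1024. −1: 1023.
[2] 1023 ≡ 3·4^4 + 3·4^3 + 3·4^2 + 3·4 + 3 (base 4). Lift 5: 9843. −1: 9842.
[3] 9842 ≡ 3·5^5 + 3·5^3 + 3·5^2 + 3·5 + 2 (base 5). Lift 6: 140744. −1: 140743.
[4] 140743 ≡ 3·6^6 + 3·6^3 + 3·6^2 + 3·6 + 1 (base 6). Lift 7: 2471827. −1: 2471826.
[5] 2471826 ≡ 3·7^7 + 3·7^3 + 3·7^2 + 3·7 (base 7). Lift 8: 50333400. −1: 50333399.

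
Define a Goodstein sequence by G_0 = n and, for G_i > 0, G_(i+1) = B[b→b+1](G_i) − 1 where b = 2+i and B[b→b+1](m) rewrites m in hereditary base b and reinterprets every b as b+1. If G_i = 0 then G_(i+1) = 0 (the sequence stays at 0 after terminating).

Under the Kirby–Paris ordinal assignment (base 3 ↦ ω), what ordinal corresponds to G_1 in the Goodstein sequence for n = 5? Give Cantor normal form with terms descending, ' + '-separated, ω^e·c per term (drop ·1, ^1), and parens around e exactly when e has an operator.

ω^ω

5 —HB2→ 2^2 + 1 —bump→ 3^3 + 1 = 28 —(−1)→ 27
27 —HB3→ 3^3 —bump→ 4^4 = 256 —(−1)→ 255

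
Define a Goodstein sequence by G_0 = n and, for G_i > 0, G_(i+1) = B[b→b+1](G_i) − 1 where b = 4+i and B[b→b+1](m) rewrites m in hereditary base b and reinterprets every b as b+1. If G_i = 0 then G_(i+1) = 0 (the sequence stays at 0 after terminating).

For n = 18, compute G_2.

i=0: 18 = 4^2 + 2 (b=4); 4→5: 5^2 + 2 = 27; 27−1 = 26
i=1: 26 = 5^2 + 1 (b=5); 5→6: 6^2 + 1 = 37; 37−1 = 36

36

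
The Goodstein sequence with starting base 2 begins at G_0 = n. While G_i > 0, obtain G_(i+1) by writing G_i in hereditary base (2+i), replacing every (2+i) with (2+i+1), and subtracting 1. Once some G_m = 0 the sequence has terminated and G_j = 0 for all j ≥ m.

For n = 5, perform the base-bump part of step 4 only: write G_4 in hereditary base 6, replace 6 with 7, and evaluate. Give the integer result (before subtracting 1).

1198

(0) 5|_2 = 2^2 + 1 ↦ 3^3 + 1|_3 = 28 ⇒ 27
(1) 27|_3 = 3^3 ↦ 4^4|_4 = 256 ⇒ 255
(2) 255|_4 = 3·4^3 + 3·4^2 + 3·4 + 3 ↦ 3·5^3 + 3·5^2 + 3·5 + 3|_5 = 468 ⇒ 467
(3) 467|_5 = 3·5^3 + 3·5^2 + 3·5 + 2 ↦ 3·6^3 + 3·6^2 + 3·6 + 2|_6 = 776 ⇒ 775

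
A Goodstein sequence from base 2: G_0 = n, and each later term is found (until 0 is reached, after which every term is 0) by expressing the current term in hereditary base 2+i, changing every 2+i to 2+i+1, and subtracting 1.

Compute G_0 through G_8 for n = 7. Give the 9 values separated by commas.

7, 30, 259, 3127, 46657, 823543, 16777215, 37665879, 77777775

[0] 7 ≡ 2^2 + 2 + 1 (base 2). Lift 3: 31. −1: 30.
[1] 30 ≡ 3^3 + 3 (base 3). Lift 4: 260. −1: 259.
[2] 259 ≡ 4^4 + 3 (base 4). Lift 5: 3128. −1: 3127.
[3] 3127 ≡ 5^5 + 2 (base 5). Lift 6: 46658. −1: 46657.
[4] 46657 ≡ 6^6 + 1 (base 6). Lift 7: 823544. −1: 823543.
[5] 823543 ≡ 7^7 (base 7). Lift 8: 16777216. −1: 16777215.
[6] 16777215 ≡ 7·8^7 + 7·8^6 + 7·8^5 + 7·8^4 + 7·8^3 + 7·8^2 + 7·8 + 7 (base 8). Lift 9: 37665880. −1: 37665879.
[7] 37665879 ≡ 7·9^7 + 7·9^6 + 7·9^5 + 7·9^4 + 7·9^3 + 7·9^2 + 7·9 + 6 (base 9). Lift 10: 77777776. −1: 77777775.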